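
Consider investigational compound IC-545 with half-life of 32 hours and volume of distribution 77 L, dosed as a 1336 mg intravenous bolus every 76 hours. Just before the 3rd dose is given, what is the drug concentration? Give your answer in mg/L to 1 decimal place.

f = (1/2)^(τ/t½) = (1/2)^(76/32) ≈ 0.1928.
C₀ = D/Vd = 1336/77 ≈ 17.351 mg/L.
Before the 3rd dose, 2 doses have been given. Superposition: Cmin = C₀·(f + f²).
≈ 17.351 × (0.1928 + 0.0372) ≈ 17.351 × 0.2300 ≈ 3.991 mg/L.

4.0 mg/L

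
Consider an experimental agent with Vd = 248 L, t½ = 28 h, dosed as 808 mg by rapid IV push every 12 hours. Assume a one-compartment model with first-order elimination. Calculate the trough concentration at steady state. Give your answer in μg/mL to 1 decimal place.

k = ln2/t½ = ln2/28 ≈ 0.024755 h⁻¹; fraction remaining f = e^(−kτ) = e^(−0.024755×12) ≈ 0.7430.
Single-dose peak C₀ = D/Vd = 808/248 ≈ 3.258 μg/mL.
Steady-state trough Cmin,ss = C₀·f/(1−f) ≈ 3.258 × 0.7430/0.2570 ≈ 9.419 μg/mL.

9.4 μg/mL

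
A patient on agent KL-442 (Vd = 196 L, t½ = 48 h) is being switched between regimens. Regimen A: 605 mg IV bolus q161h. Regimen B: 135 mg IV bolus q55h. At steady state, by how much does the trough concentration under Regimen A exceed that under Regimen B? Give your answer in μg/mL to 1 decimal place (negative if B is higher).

Regimen A: f = (1/2)^(161/48) ≈ 0.0978; Cmin,ss = (605/196)·f/(1−f) ≈ 0.335 μg/mL.
Regimen B: f = (1/2)^(55/48) ≈ 0.4519; Cmin,ss = (135/196)·f/(1−f) ≈ 0.568 μg/mL.
Difference ≈ 0.335 − 0.568 ≈ -0.233 μg/mL.

-0.2 μg/mL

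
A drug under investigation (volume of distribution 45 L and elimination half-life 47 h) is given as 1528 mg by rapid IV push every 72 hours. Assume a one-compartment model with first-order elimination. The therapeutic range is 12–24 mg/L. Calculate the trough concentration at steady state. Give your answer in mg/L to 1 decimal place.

τ/t½ = 72/47 ≈ 1.5319, so fraction remaining f = (1/2)^(72/47) ≈ 0.3458.
At steady state, accumulation factor R = 1/(1 − e^(−kτ)) ≈ 1.5286.
Single-dose peak C₀ = D/Vd = 1528/45 ≈ 33.956 mg/L.
Cmax,ss = C₀/(1 − f) ≈ 33.956/0.6542 ≈ 51.905 mg/L.
One interval later, Cmin,ss = Cmax,ss·e^(−kτ) ≈ 51.905 × 0.3458 ≈ 17.949 mg/L.
Trough 17.9 mg/L vs MEC 12 mg/L: adequate.

17.9 mg/L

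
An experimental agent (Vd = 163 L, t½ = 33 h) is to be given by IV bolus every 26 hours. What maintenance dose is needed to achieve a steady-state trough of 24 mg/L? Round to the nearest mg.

2842 mg

τ/t½ = 26/33 ≈ 0.78788, so f = (1/2)^(26/33) ≈ 0.579195.
Cmin,ss = (D/Vd)·f/(1−f), so D = Cmin,ss·Vd·(1−f)/f.
D = 24 × 163 × (1−f)/f ≈ 24 × 163 × 0.72653 ≈ 2842.19 mg.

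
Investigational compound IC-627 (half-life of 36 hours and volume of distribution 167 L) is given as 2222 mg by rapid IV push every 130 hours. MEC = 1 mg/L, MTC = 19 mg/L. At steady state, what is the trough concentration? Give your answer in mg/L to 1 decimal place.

τ/t½ = 130/36 ≈ 3.6111, so fraction remaining f = (1/2)^(130/36) ≈ 0.0818.
Each bolus raises the concentration by D/Vd = 2222/167 ≈ 13.305 mg/L.
Steady-state trough Cmin,ss = C₀·f/(1−f) ≈ 13.305 × 0.0818/0.9182 ≈ 1.185 mg/L.
Trough 1.2 mg/L vs MEC 1 mg/L: adequate.

1.2 mg/L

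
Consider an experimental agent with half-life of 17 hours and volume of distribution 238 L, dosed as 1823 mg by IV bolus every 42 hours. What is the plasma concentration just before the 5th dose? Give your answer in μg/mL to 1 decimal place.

1.7 μg/mL

f = (1/2)^(τ/t½) = (1/2)^(42/17) ≈ 0.1804.
C₀ = D/Vd = 1823/238 ≈ 7.660 μg/mL.
Before the 5th dose, 4 doses have been given. Superposition: Cmin = C₀·(f + f² + … + f^4).
≈ 7.660 × (0.1804 + 0.0325 + 0.0059 + 0.0011) ≈ 7.660 × 0.2199 ≈ 1.684 μg/mL.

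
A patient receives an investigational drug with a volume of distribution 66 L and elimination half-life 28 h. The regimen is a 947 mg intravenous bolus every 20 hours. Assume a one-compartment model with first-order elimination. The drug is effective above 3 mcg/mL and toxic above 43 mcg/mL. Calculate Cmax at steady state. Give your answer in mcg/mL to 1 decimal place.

36.7 mcg/mL

τ/t½ = 20/28 ≈ 0.71429, so fraction remaining f = (1/2)^(20/28) ≈ 0.6095.
Accumulation ratio R = 1/(1 − f) ≈ 1/0.3905 ≈ 2.5608.
Single-dose peak C₀ = D/Vd = 947/66 ≈ 14.348 mcg/mL.
Cmax,ss = C₀/(1 − f) ≈ 14.348/0.3905 ≈ 36.743 mcg/mL.
Peak 36.7 mcg/mL vs MTC 43 mcg/mL: below toxic threshold.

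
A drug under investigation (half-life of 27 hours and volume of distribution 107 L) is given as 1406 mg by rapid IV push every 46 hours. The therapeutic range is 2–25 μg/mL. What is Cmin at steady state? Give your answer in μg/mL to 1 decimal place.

Over one 46-h interval, 46/27 ≈ 1.7037 half-lives elapse, leaving f ≈ 0.3070 of each dose.
Single-dose peak C₀ = D/Vd = 1406/107 ≈ 13.140 μg/mL.
Steady-state trough Cmin,ss = C₀·f/(1−f) ≈ 13.140 × 0.3070/0.6930 ≈ 5.821 μg/mL.
Trough 5.8 μg/mL vs MEC 2 μg/mL: adequate.

5.8 μg/mL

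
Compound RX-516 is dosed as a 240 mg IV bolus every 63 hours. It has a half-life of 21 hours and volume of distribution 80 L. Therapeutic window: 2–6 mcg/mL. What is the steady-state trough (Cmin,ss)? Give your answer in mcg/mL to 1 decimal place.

The dosing interval is 3 half-lives, so f = 2^(−3) = 0.125.
Accumulation ratio R = 1/(1 − f) = 1/0.875 = 8/7.
Single-dose peak C₀ = D/Vd = 240/80 = 3 mcg/mL.
Steady-state peak Cmax,ss = C₀·R = 3 × 8/7 ≈ 3.429 mcg/mL.
Steady-state trough Cmin,ss = Cmax,ss·f ≈ 3.429 × 0.125 ≈ 0.429 mcg/mL.
Trough 0.4 mcg/mL vs MEC 2 mcg/mL: subtherapeutic.

0.4 mcg/mL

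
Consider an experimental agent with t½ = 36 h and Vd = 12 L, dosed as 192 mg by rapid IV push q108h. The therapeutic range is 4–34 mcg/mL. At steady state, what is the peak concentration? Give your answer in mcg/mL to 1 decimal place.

The dosing interval is 3 half-lives, so f = 2^(−3) = 0.125.
Accumulation ratio R = 1/(1 − f) = 1/0.875 = 8/7.
Single-dose peak C₀ = D/Vd = 192/12 = 16 mcg/mL.
Steady-state peak Cmax,ss = C₀·R = 16 × 8/7 ≈ 18.286 mcg/mL.
Peak 18.3 mcg/mL vs MTC 34 mcg/mL: below toxic threshold.

18.3 mcg/mL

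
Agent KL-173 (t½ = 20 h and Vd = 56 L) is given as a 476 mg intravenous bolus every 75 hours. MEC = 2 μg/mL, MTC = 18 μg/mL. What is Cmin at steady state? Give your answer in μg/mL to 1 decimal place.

0.7 μg/mL

τ/t½ = 75/20 ≈ 3.75, so fraction remaining f = (1/2)^(75/20) ≈ 0.0743.
Accumulation ratio R = 1/(1 − f) ≈ 1/0.9257 ≈ 1.0803.
Each bolus raises the concentration by D/Vd = 476/56 ≈ 8.500 μg/mL.
Cmax,ss = C₀/(1 − f) ≈ 8.500/0.9257 ≈ 9.182 μg/mL.
Steady-state trough Cmin,ss = Cmax,ss·f ≈ 9.182 × 0.0743 ≈ 0.682 μg/mL.
Trough 0.7 μg/mL vs MEC 2 μg/mL: subtherapeutic.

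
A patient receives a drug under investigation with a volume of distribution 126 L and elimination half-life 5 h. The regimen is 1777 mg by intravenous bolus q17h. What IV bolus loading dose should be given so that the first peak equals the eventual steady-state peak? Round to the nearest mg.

1963 mg

f = (1/2)^(17/5) ≈ 0.094732; accumulation ratio R = 1/(1−f) ≈ 1.10465.
Loading dose to hit Cmax,ss on first dose: D_load = D_maint·R ≈ 1777 × 1.10465 ≈ 1962.96 mg.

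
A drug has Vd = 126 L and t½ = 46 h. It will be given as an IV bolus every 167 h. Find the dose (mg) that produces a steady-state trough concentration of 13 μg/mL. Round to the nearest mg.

τ/t½ = 167/46 ≈ 3.6304, so f = (1/2)^(167/46) ≈ 0.080748.
Cmin,ss = (D/Vd)·f/(1−f), so D = Cmin,ss·Vd·(1−f)/f.
D = 13 × 126 × (1−f)/f ≈ 13 × 126 × 11.38421 ≈ 18647.34 mg.

18647 mg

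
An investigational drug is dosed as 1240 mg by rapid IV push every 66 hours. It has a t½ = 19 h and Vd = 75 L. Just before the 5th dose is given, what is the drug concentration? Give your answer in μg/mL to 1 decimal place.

f = (1/2)^(τ/t½) = (1/2)^(66/19) ≈ 0.0900.
C₀ = D/Vd = 1240/75 ≈ 16.533 μg/mL.
Before the 5th dose, 4 doses have been given. Superposition: Cmin = C₀·(f + f² + … + f^4).
≈ 16.533 × (0.0900 + 0.0081 + 0.0007 + 0.0001) ≈ 16.533 × 0.0989 ≈ 1.635 μg/mL.

1.6 μg/mL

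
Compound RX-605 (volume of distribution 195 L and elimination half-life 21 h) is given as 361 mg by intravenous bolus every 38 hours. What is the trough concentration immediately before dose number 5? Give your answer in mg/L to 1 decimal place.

f = (1/2)^(τ/t½) = (1/2)^(38/21) ≈ 0.2853.
C₀ = D/Vd = 361/195 ≈ 1.851 mg/L.
Before the 5th dose, 4 doses have been given. Superposition: Cmin = C₀·(f + f² + … + f^4).
≈ 1.851 × (0.2853 + 0.0814 + 0.0232 + 0.0066) ≈ 1.851 × 0.3965 ≈ 0.734 mg/L.

0.7 mg/L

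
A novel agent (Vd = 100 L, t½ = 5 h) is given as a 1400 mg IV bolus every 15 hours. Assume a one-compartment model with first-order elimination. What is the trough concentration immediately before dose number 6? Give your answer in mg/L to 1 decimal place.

f = (1/2)^(τ/t½) = (1/2)^(15/5) ≈ 0.1250.
C₀ = D/Vd = 1400/100 ≈ 14.000 mg/L.
Before the 6th dose, 5 doses have been given. Superposition: Cmin = C₀·(f + f² + … + f^5).
≈ 14.000 × (0.1250 + 0.0156 + 0.0020 + 0.0002 + 0.0000) ≈ 14.000 × 0.1428 ≈ 1.999 mg/L.

2.0 mg/L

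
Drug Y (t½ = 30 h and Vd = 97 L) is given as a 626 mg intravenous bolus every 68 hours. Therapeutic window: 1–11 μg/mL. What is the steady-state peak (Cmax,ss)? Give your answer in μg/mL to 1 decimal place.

8.1 μg/mL

Over one 68-h interval, 68/30 ≈ 2.2667 half-lives elapse, leaving f ≈ 0.2078 of each dose.
At steady state, accumulation factor R = 1/(1 − e^(−kτ)) ≈ 1.2623.
Single-dose peak C₀ = D/Vd = 626/97 ≈ 6.454 μg/mL.
Cmax,ss = C₀/(1 − f) ≈ 6.454/0.7922 ≈ 8.147 μg/mL.
Peak 8.1 μg/mL vs MTC 11 μg/mL: below toxic threshold.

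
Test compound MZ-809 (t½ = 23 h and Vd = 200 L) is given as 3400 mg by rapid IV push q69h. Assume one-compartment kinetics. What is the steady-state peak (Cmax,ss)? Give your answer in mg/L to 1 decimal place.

τ = 69 h = 3 half-lives, so f = (1/2)^3 = 0.125.
At steady state, R = 1/(1 − 0.125) = 8/7.
Single-dose peak C₀ = D/Vd = 3400/200 = 17 mg/L.
Steady-state peak Cmax,ss = C₀·R = 17 × 8/7 ≈ 19.429 mg/L.

19.4 mg/L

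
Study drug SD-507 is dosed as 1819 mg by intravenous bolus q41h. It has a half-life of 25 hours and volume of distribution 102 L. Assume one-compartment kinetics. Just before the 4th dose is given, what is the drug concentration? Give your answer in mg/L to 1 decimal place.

8.1 mg/L

f = (1/2)^(τ/t½) = (1/2)^(41/25) ≈ 0.3209.
C₀ = D/Vd = 1819/102 ≈ 17.833 mg/L.
Before the 4th dose, 3 doses have been given. Superposition: Cmin = C₀·(f + f² + … + f^3).
≈ 17.833 × (0.3209 + 0.1030 + 0.0330) ≈ 17.833 × 0.4569 ≈ 8.148 mg/L.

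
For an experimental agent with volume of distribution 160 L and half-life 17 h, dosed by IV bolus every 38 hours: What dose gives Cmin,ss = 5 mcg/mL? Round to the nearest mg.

τ/t½ = 38/17 ≈ 2.2353, so f = (1/2)^(38/17) ≈ 0.212378.
Cmin,ss = (D/Vd)·f/(1−f), so D = Cmin,ss·Vd·(1−f)/f.
D = 5 × 160 × (1−f)/f ≈ 5 × 160 × 3.70859 ≈ 2966.87 mg.

2967 mg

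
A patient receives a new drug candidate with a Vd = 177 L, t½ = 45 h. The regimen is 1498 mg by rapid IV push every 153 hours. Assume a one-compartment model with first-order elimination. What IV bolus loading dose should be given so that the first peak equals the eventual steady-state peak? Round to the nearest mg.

1655 mg

f = (1/2)^(153/45) ≈ 0.094732; accumulation ratio R = 1/(1−f) ≈ 1.10465.
Loading dose to hit Cmax,ss on first dose: D_load = D_maint·R ≈ 1498 × 1.10465 ≈ 1654.77 mg.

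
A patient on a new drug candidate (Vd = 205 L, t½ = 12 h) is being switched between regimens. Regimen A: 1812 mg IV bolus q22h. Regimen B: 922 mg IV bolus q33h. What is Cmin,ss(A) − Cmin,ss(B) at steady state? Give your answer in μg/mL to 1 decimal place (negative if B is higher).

2.7 μg/mL

Regimen A: f = (1/2)^(22/12) ≈ 0.2806; Cmin,ss = (1812/205)·f/(1−f) ≈ 3.448 μg/mL.
Regimen B: f = (1/2)^(33/12) ≈ 0.1487; Cmin,ss = (922/205)·f/(1−f) ≈ 0.786 μg/mL.
Difference ≈ 3.448 − 0.786 ≈ 2.662 μg/mL.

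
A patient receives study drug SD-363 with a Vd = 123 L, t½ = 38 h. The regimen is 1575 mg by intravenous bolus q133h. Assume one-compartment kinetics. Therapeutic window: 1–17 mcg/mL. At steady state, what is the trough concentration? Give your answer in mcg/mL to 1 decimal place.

k = ln2/t½ = ln2/38 ≈ 0.018241 h⁻¹; fraction remaining f = e^(−kτ) = e^(−0.018241×133) ≈ 0.0884.
Each bolus raises the concentration by D/Vd = 1575/123 ≈ 12.805 mcg/mL.
Steady-state trough Cmin,ss = C₀·f/(1−f) ≈ 12.805 × 0.0884/0.9116 ≈ 1.242 mcg/mL.
Trough 1.2 mcg/mL vs MEC 1 mcg/mL: adequate.

1.2 mcg/mL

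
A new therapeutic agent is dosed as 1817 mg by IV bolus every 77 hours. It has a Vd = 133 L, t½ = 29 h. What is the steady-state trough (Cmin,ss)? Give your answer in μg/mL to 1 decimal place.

2.6 μg/mL

k = ln2/t½ = ln2/29 ≈ 0.023902 h⁻¹; fraction remaining f = e^(−kτ) = e^(−0.023902×77) ≈ 0.1587.
Each bolus raises the concentration by D/Vd = 1817/133 ≈ 13.662 μg/mL.
Steady-state trough Cmin,ss = C₀·f/(1−f) ≈ 13.662 × 0.1587/0.8413 ≈ 2.577 μg/mL.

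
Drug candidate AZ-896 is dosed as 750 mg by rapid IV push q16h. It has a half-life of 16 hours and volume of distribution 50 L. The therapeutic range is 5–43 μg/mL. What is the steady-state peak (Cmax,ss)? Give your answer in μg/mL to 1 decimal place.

30.0 μg/mL

The dosing interval is 1 half-life, so f = 2^(−1) = 0.5.
At steady state, R = 1/(1 − 0.5) = 2/1.
Single-dose peak C₀ = D/Vd = 750/50 = 15 μg/mL.
Steady-state peak Cmax,ss = C₀·R = 15 × 2/1 ≈ 30.000 μg/mL.
Peak 30.0 μg/mL vs MTC 43 μg/mL: below toxic threshold.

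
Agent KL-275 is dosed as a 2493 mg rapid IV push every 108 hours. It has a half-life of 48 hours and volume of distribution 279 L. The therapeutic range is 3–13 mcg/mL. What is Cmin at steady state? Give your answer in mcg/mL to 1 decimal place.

2.4 mcg/mL

k = ln2/t½ = ln2/48 ≈ 0.014441 h⁻¹; fraction remaining f = e^(−kτ) = e^(−0.014441×108) ≈ 0.2102.
At steady state, accumulation factor R = 1/(1 − e^(−kτ)) ≈ 1.2661.
Each bolus raises the concentration by D/Vd = 2493/279 ≈ 8.935 mcg/mL.
Steady-state peak Cmax,ss = C₀·R ≈ 8.935 × 1.2661 ≈ 11.313 mcg/mL.
One interval later, Cmin,ss = Cmax,ss·e^(−kτ) ≈ 11.313 × 0.2102 ≈ 2.378 mcg/mL.
Trough 2.4 mcg/mL vs MEC 3 mcg/mL: subtherapeutic.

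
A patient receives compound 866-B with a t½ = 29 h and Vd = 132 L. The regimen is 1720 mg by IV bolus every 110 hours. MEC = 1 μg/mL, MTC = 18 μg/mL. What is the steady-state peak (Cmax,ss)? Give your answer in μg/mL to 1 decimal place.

14.0 μg/mL

τ/t½ = 110/29 ≈ 3.7931, so fraction remaining f = (1/2)^(110/29) ≈ 0.0721.
Accumulation ratio R = 1/(1 − f) ≈ 1/0.9279 ≈ 1.0777.
Each bolus raises the concentration by D/Vd = 1720/132 ≈ 13.030 μg/mL.
Cmax,ss = C₀/(1 − f) ≈ 13.030/0.9279 ≈ 14.042 μg/mL.
Peak 14.0 μg/mL vs MTC 18 μg/mL: below toxic threshold.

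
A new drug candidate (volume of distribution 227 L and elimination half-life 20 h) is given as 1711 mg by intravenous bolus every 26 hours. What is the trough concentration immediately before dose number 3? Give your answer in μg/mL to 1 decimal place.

4.3 μg/mL

f = (1/2)^(τ/t½) = (1/2)^(26/20) ≈ 0.4061.
C₀ = D/Vd = 1711/227 ≈ 7.537 μg/mL.
Before the 3rd dose, 2 doses have been given. Superposition: Cmin = C₀·(f + f²).
≈ 7.537 × (0.4061 + 0.1649) ≈ 7.537 × 0.5710 ≈ 4.304 μg/mL.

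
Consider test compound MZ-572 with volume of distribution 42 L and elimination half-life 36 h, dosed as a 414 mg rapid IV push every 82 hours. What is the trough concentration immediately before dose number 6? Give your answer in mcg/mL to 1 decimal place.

f = (1/2)^(τ/t½) = (1/2)^(82/36) ≈ 0.2062.
C₀ = D/Vd = 414/42 ≈ 9.857 mcg/mL.
Before the 6th dose, 5 doses have been given. Superposition: Cmin = C₀·(f + f² + … + f^5).
≈ 9.857 × (0.2062 + 0.0425 + 0.0088 + 0.0018 + 0.0004) ≈ 9.857 × 0.2597 ≈ 2.560 mcg/mL.

2.6 mcg/mL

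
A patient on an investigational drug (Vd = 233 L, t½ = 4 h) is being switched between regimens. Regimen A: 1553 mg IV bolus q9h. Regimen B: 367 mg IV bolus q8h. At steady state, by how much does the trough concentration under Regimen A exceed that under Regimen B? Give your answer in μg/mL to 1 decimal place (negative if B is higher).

Regimen A: f = (1/2)^(9/4) ≈ 0.2102; Cmin,ss = (1553/233)·f/(1−f) ≈ 1.774 μg/mL.
Regimen B: f = (1/2)^(8/4) ≈ 0.2500; Cmin,ss = (367/233)·f/(1−f) ≈ 0.525 μg/mL.
Difference ≈ 1.774 − 0.525 ≈ 1.249 μg/mL.

1.2 μg/mL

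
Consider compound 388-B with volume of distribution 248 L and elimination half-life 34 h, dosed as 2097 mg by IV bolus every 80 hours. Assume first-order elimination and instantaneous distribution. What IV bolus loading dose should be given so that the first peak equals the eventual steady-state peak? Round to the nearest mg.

2607 mg

f = (1/2)^(80/34) ≈ 0.195747; accumulation ratio R = 1/(1−f) ≈ 1.24339.
Loading dose to hit Cmax,ss on first dose: D_load = D_maint·R ≈ 2097 × 1.24339 ≈ 2607.39 mg.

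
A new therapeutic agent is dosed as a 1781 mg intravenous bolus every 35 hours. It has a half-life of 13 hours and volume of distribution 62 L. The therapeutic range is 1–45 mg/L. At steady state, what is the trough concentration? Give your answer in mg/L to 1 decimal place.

τ/t½ = 35/13 ≈ 2.6923, so fraction remaining f = (1/2)^(35/13) ≈ 0.1547.
Accumulation ratio R = 1/(1 − f) ≈ 1/0.8453 ≈ 1.1830.
Single-dose peak C₀ = D/Vd = 1781/62 ≈ 28.726 mg/L.
Steady-state peak Cmax,ss = C₀·R ≈ 28.726 × 1.1830 ≈ 33.983 mg/L.
One interval later, Cmin,ss = Cmax,ss·e^(−kτ) ≈ 33.983 × 0.1547 ≈ 5.257 mg/L.
Trough 5.3 mg/L vs MEC 1 mg/L: adequate.

5.3 mg/L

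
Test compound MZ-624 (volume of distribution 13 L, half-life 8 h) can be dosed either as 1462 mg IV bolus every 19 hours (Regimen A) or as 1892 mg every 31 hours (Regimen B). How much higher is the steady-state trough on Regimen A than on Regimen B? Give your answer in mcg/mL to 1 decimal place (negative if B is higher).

Regimen A: f = (1/2)^(19/8) ≈ 0.1928; Cmin,ss = (1462/13)·f/(1−f) ≈ 26.861 mcg/mL.
Regimen B: f = (1/2)^(31/8) ≈ 0.0682; Cmin,ss = (1892/13)·f/(1−f) ≈ 10.652 mcg/mL.
Difference ≈ 26.861 − 10.652 ≈ 16.209 mcg/mL.

16.2 mcg/mL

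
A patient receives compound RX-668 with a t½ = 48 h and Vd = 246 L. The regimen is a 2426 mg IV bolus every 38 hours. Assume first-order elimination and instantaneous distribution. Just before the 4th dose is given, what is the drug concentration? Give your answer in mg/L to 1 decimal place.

f = (1/2)^(τ/t½) = (1/2)^(38/48) ≈ 0.5777.
C₀ = D/Vd = 2426/246 ≈ 9.862 mg/L.
Before the 4th dose, 3 doses have been given. Superposition: Cmin = C₀·(f + f² + … + f^3).
≈ 9.862 × (0.5777 + 0.3337 + 0.1928) ≈ 9.862 × 1.1042 ≈ 10.890 mg/L.

10.9 mg/L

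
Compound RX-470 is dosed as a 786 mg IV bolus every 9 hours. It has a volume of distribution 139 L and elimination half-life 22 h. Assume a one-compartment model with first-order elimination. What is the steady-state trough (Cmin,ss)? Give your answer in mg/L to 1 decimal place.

Over one 9-h interval, 9/22 ≈ 0.40909 half-lives elapse, leaving f ≈ 0.7531 of each dose.
At steady state, accumulation factor R = 1/(1 − e^(−kτ)) ≈ 4.0502.
Single-dose peak C₀ = D/Vd = 786/139 ≈ 5.655 mg/L.
Cmax,ss = C₀/(1 − f) ≈ 5.655/0.2469 ≈ 22.904 mg/L.
Steady-state trough Cmin,ss = Cmax,ss·f ≈ 22.904 × 0.7531 ≈ 17.249 mg/L.

17.2 mg/L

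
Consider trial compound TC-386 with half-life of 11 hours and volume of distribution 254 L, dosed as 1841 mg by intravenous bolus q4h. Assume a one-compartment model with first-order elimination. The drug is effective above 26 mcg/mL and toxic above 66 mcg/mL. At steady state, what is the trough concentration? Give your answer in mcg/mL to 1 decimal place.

τ/t½ = 4/11 ≈ 0.36364, so fraction remaining f = (1/2)^(4/11) ≈ 0.7772.
At steady state, accumulation factor R = 1/(1 − e^(−kτ)) ≈ 4.4883.
Each bolus raises the concentration by D/Vd = 1841/254 ≈ 7.248 mcg/mL.
Steady-state peak Cmax,ss = C₀·R ≈ 7.248 × 4.4883 ≈ 32.531 mcg/mL.
Steady-state trough Cmin,ss = Cmax,ss·f ≈ 32.531 × 0.7772 ≈ 25.283 mcg/mL.
Trough 25.3 mcg/mL vs MEC 26 mcg/mL: subtherapeutic.

25.3 mcg/mL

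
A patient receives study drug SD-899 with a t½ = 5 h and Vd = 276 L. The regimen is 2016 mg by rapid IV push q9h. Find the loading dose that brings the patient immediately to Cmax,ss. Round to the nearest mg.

2828 mg

f = (1/2)^(9/5) ≈ 0.287175; accumulation ratio R = 1/(1−f) ≈ 1.40287.
Loading dose to hit Cmax,ss on first dose: D_load = D_maint·R ≈ 2016 × 1.40287 ≈ 2828.19 mg.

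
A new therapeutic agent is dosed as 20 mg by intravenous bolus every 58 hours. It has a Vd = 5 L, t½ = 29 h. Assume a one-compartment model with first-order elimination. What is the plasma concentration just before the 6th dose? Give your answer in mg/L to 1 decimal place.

f = (1/2)^(τ/t½) = (1/2)^(58/29) ≈ 0.2500.
C₀ = D/Vd = 20/5 ≈ 4.000 mg/L.
Before the 6th dose, 5 doses have been given. Superposition: Cmin = C₀·(f + f² + … + f^5).
≈ 4.000 × (0.2500 + 0.0625 + 0.0156 + 0.0039 + 0.0010) ≈ 4.000 × 0.3330 ≈ 1.332 mg/L.

1.3 mg/L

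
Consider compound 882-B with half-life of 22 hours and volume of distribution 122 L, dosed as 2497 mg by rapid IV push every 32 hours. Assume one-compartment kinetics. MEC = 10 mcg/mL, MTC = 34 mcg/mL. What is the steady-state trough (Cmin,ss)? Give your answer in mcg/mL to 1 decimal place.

11.8 mcg/mL

Over one 32-h interval, 32/22 ≈ 1.4545 half-lives elapse, leaving f ≈ 0.3649 of each dose.
Each bolus raises the concentration by D/Vd = 2497/122 ≈ 20.467 mcg/mL.
Steady-state trough Cmin,ss = C₀·f/(1−f) ≈ 20.467 × 0.3649/0.6351 ≈ 11.759 mcg/mL.
Trough 11.8 mcg/mL vs MEC 10 mcg/mL: adequate.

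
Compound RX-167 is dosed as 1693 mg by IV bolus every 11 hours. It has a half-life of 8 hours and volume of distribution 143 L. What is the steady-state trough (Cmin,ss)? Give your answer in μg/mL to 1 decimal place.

7.4 μg/mL

k = ln2/t½ = ln2/8 ≈ 0.086643 h⁻¹; fraction remaining f = e^(−kτ) = e^(−0.086643×11) ≈ 0.3856.
At steady state, accumulation factor R = 1/(1 − e^(−kτ)) ≈ 1.6276.
Each bolus raises the concentration by D/Vd = 1693/143 ≈ 11.839 μg/mL.
Cmax,ss = C₀/(1 − f) ≈ 11.839/0.6144 ≈ 19.269 μg/mL.
Steady-state trough Cmin,ss = Cmax,ss·f ≈ 19.269 × 0.3856 ≈ 7.430 μg/mL.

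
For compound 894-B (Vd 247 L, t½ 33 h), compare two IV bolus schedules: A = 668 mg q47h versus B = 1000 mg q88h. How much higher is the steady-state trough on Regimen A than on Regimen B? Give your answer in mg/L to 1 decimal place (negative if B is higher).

0.8 mg/L

Regimen A: f = (1/2)^(47/33) ≈ 0.3726; Cmin,ss = (668/247)·f/(1−f) ≈ 1.606 mg/L.
Regimen B: f = (1/2)^(88/33) ≈ 0.1575; Cmin,ss = (1000/247)·f/(1−f) ≈ 0.757 mg/L.
Difference ≈ 1.606 − 0.757 ≈ 0.849 mg/L.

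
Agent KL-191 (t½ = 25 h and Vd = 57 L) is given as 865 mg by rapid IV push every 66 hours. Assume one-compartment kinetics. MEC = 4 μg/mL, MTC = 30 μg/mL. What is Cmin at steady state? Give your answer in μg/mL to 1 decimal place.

τ/t½ = 66/25 ≈ 2.64, so fraction remaining f = (1/2)^(66/25) ≈ 0.1604.
Accumulation ratio R = 1/(1 − f) ≈ 1/0.8396 ≈ 1.1910.
Single-dose peak C₀ = D/Vd = 865/57 ≈ 15.175 μg/mL.
Steady-state peak Cmax,ss = C₀·R ≈ 15.175 × 1.1910 ≈ 18.073 μg/mL.
Steady-state trough Cmin,ss = Cmax,ss·f ≈ 18.073 × 0.1604 ≈ 2.899 μg/mL.
Trough 2.9 μg/mL vs MEC 4 μg/mL: subtherapeutic.

2.9 μg/mL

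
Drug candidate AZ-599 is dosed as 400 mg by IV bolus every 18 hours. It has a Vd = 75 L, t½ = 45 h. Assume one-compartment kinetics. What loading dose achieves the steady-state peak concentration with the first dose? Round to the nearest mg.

f = (1/2)^(18/45) ≈ 0.757858; accumulation ratio R = 1/(1−f) ≈ 4.12981.
Loading dose to hit Cmax,ss on first dose: D_load = D_maint·R ≈ 400 × 4.12981 ≈ 1651.92 mg.

1652 mg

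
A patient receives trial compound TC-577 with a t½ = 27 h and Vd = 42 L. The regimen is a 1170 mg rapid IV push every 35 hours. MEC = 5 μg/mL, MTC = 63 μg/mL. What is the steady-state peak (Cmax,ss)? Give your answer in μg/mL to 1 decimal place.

k = ln2/t½ = ln2/27 ≈ 0.025672 h⁻¹; fraction remaining f = e^(−kτ) = e^(−0.025672×35) ≈ 0.4072.
Accumulation ratio R = 1/(1 − f) ≈ 1/0.5928 ≈ 1.6869.
Single-dose peak C₀ = D/Vd = 1170/42 ≈ 27.857 μg/mL.
Cmax,ss = C₀/(1 − f) ≈ 27.857/0.5928 ≈ 46.992 μg/mL.
Peak 47.0 μg/mL vs MTC 63 μg/mL: below toxic threshold.

47.0 μg/mL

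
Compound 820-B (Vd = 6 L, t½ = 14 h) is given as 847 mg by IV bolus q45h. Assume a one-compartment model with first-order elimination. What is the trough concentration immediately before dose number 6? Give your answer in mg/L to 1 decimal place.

f = (1/2)^(τ/t½) = (1/2)^(45/14) ≈ 0.1077.
C₀ = D/Vd = 847/6 ≈ 141.167 mg/L.
Before the 6th dose, 5 doses have been given. Superposition: Cmin = C₀·(f + f² + … + f^5).
≈ 141.167 × (0.1077 + 0.0116 + 0.0012 + 0.0001 + 0.0000) ≈ 141.167 × 0.1206 ≈ 17.025 mg/L.

17.0 mg/L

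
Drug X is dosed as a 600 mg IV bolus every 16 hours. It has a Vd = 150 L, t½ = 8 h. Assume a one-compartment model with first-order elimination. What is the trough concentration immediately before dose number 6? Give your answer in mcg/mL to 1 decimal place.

1.3 mcg/mL

f = (1/2)^(τ/t½) = (1/2)^(16/8) ≈ 0.2500.
C₀ = D/Vd = 600/150 ≈ 4.000 mcg/mL.
Before the 6th dose, 5 doses have been given. Superposition: Cmin = C₀·(f + f² + … + f^5).
≈ 4.000 × (0.2500 + 0.0625 + 0.0156 + 0.0039 + 0.0010) ≈ 4.000 × 0.3330 ≈ 1.332 mcg/mL.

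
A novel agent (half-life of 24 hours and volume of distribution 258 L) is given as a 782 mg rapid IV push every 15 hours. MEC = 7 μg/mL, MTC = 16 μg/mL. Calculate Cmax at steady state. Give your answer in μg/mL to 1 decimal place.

8.6 μg/mL

k = ln2/t½ = ln2/24 ≈ 0.028881 h⁻¹; fraction remaining f = e^(−kτ) = e^(−0.028881×15) ≈ 0.6484.
Accumulation ratio R = 1/(1 − f) ≈ 1/0.3516 ≈ 2.8441.
Each bolus raises the concentration by D/Vd = 782/258 ≈ 3.031 μg/mL.
Steady-state peak Cmax,ss = C₀·R ≈ 3.031 × 2.8441 ≈ 8.620 μg/mL.
Peak 8.6 μg/mL vs MTC 16 μg/mL: below toxic threshold.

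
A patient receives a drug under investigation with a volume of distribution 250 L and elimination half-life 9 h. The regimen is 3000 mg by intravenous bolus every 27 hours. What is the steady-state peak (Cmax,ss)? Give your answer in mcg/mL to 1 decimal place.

τ = 27 h = 3 half-lives, so f = (1/2)^3 = 0.125.
At steady state, R = 1/(1 − 0.125) = 8/7.
Single-dose peak C₀ = D/Vd = 3000/250 = 12 mcg/mL.
Steady-state peak Cmax,ss = C₀·R = 12 × 8/7 ≈ 13.714 mcg/mL.

13.7 mcg/mL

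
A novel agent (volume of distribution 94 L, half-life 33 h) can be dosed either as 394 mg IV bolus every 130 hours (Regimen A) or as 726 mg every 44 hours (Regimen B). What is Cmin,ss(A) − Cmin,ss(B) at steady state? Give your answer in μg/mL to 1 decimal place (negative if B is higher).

Regimen A: f = (1/2)^(130/33) ≈ 0.0652; Cmin,ss = (394/94)·f/(1−f) ≈ 0.292 μg/mL.
Regimen B: f = (1/2)^(44/33) ≈ 0.3969; Cmin,ss = (726/94)·f/(1−f) ≈ 5.083 μg/mL.
Difference ≈ 0.292 − 5.083 ≈ -4.791 μg/mL.

-4.8 μg/mL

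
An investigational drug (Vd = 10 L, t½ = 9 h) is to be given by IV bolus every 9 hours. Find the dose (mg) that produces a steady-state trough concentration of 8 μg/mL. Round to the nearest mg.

τ/t½ = 9/9 ≈ 1, so f = (1/2)^(9/9) ≈ 0.500000.
Cmin,ss = (D/Vd)·f/(1−f), so D = Cmin,ss·Vd·(1−f)/f.
D = 8 × 10 × (1−f)/f ≈ 8 × 10 × 1.00000 ≈ 80.00 mg.

80 mg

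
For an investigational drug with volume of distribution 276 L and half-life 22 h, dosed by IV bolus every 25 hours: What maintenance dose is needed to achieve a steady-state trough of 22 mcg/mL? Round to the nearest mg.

7276 mg

τ/t½ = 25/22 ≈ 1.1364, so f = (1/2)^(25/22) ≈ 0.454905.
Cmin,ss = (D/Vd)·f/(1−f), so D = Cmin,ss·Vd·(1−f)/f.
D = 22 × 276 × (1−f)/f ≈ 22 × 276 × 1.19826 ≈ 7275.83 mg.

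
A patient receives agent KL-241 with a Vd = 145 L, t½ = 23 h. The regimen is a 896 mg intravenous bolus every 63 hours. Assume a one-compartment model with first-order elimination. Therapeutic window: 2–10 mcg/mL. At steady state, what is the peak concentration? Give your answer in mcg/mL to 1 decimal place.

7.3 mcg/mL

k = ln2/t½ = ln2/23 ≈ 0.030137 h⁻¹; fraction remaining f = e^(−kτ) = e^(−0.030137×63) ≈ 0.1498.
Accumulation ratio R = 1/(1 − f) ≈ 1/0.8502 ≈ 1.1762.
Single-dose peak C₀ = D/Vd = 896/145 ≈ 6.179 mcg/mL.
Steady-state peak Cmax,ss = C₀·R ≈ 6.179 × 1.1762 ≈ 7.268 mcg/mL.
Peak 7.3 mcg/mL vs MTC 10 mcg/mL: below toxic threshold.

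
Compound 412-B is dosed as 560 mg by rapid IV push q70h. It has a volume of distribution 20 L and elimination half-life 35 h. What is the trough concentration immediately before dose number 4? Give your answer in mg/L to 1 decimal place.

9.2 mg/L

f = (1/2)^(τ/t½) = (1/2)^(70/35) ≈ 0.2500.
C₀ = D/Vd = 560/20 ≈ 28.000 mg/L.
Before the 4th dose, 3 doses have been given. Superposition: Cmin = C₀·(f + f² + … + f^3).
≈ 28.000 × (0.2500 + 0.0625 + 0.0156) ≈ 28.000 × 0.3281 ≈ 9.187 mg/L.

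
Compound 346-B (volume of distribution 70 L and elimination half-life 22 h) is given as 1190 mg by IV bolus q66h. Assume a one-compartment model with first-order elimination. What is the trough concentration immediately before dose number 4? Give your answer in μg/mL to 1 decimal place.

f = (1/2)^(τ/t½) = (1/2)^(66/22) ≈ 0.1250.
C₀ = D/Vd = 1190/70 ≈ 17.000 μg/mL.
Before the 4th dose, 3 doses have been given. Superposition: Cmin = C₀·(f + f² + … + f^3).
≈ 17.000 × (0.1250 + 0.0156 + 0.0020) ≈ 17.000 × 0.1426 ≈ 2.424 μg/mL.

2.4 μg/mL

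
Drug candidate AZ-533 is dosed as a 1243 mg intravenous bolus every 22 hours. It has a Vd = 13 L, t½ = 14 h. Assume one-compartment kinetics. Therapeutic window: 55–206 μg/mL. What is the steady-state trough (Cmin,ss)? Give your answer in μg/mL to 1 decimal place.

k = ln2/t½ = ln2/14 ≈ 0.049511 h⁻¹; fraction remaining f = e^(−kτ) = e^(−0.049511×22) ≈ 0.3365.
Accumulation ratio R = 1/(1 − f) ≈ 1/0.6635 ≈ 1.5072.
Each bolus raises the concentration by D/Vd = 1243/13 ≈ 95.615 μg/mL.
Steady-state peak Cmax,ss = C₀·R ≈ 95.615 × 1.5072 ≈ 144.111 μg/mL.
One interval later, Cmin,ss = Cmax,ss·e^(−kτ) ≈ 144.111 × 0.3365 ≈ 48.493 μg/mL.
Trough 48.5 μg/mL vs MEC 55 μg/mL: subtherapeutic.

48.5 μg/mL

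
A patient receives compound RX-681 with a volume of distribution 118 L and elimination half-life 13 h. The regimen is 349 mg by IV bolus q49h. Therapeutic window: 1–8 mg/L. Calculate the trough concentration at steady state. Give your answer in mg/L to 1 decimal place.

τ/t½ = 49/13 ≈ 3.7692, so fraction remaining f = (1/2)^(49/13) ≈ 0.0733.
Single-dose peak C₀ = D/Vd = 349/118 ≈ 2.958 mg/L.
Steady-state trough Cmin,ss = C₀·f/(1−f) ≈ 2.958 × 0.0733/0.9267 ≈ 0.234 mg/L.
Trough 0.2 mg/L vs MEC 1 mg/L: subtherapeutic.

0.2 mg/L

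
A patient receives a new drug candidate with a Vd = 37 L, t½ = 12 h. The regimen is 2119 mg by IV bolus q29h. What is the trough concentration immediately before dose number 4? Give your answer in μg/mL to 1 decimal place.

f = (1/2)^(τ/t½) = (1/2)^(29/12) ≈ 0.1873.
C₀ = D/Vd = 2119/37 ≈ 57.270 μg/mL.
Before the 4th dose, 3 doses have been given. Superposition: Cmin = C₀·(f + f² + … + f^3).
≈ 57.270 × (0.1873 + 0.0351 + 0.0066) ≈ 57.270 × 0.2290 ≈ 13.115 μg/mL.

13.1 μg/mL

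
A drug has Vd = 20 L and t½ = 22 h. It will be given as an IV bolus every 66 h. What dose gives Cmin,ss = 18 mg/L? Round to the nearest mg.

τ/t½ = 66/22 ≈ 3, so f = (1/2)^(66/22) ≈ 0.125000.
Cmin,ss = (D/Vd)·f/(1−f), so D = Cmin,ss·Vd·(1−f)/f.
D = 18 × 20 × (1−f)/f ≈ 18 × 20 × 7.00000 ≈ 2520.00 mg.

2520 mg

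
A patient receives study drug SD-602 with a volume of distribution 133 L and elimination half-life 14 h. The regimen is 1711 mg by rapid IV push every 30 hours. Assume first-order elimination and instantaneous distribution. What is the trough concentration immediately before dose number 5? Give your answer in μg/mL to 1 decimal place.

f = (1/2)^(τ/t½) = (1/2)^(30/14) ≈ 0.2264.
C₀ = D/Vd = 1711/133 ≈ 12.865 μg/mL.
Before the 5th dose, 4 doses have been given. Superposition: Cmin = C₀·(f + f² + … + f^4).
≈ 12.865 × (0.2264 + 0.0513 + 0.0116 + 0.0026) ≈ 12.865 × 0.2919 ≈ 3.755 μg/mL.

3.8 μg/mL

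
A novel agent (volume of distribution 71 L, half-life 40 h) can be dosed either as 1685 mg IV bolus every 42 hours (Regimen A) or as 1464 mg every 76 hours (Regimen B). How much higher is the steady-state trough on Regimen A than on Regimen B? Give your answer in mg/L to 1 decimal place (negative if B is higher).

Regimen A: f = (1/2)^(42/40) ≈ 0.4830; Cmin,ss = (1685/71)·f/(1−f) ≈ 22.172 mg/L.
Regimen B: f = (1/2)^(76/40) ≈ 0.2679; Cmin,ss = (1464/71)·f/(1−f) ≈ 7.545 mg/L.
Difference ≈ 22.172 − 7.545 ≈ 14.627 mg/L.

14.6 mg/L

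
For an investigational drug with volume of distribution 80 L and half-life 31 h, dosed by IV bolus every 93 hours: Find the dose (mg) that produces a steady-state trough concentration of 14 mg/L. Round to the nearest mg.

τ/t½ = 93/31 ≈ 3, so f = (1/2)^(93/31) ≈ 0.125000.
Cmin,ss = (D/Vd)·f/(1−f), so D = Cmin,ss·Vd·(1−f)/f.
D = 14 × 80 × (1−f)/f ≈ 14 × 80 × 7.00000 ≈ 7840.00 mg.

7840 mg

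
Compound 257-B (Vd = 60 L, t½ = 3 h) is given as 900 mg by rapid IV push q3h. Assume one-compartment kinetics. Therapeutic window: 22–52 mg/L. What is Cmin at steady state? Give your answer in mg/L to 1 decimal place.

15.0 mg/L

The dosing interval is 1 half-life, so f = 2^(−1) = 0.5.
At steady state, R = 1/(1 − 0.5) = 2/1.
Single-dose peak C₀ = D/Vd = 900/60 = 15 mg/L.
Steady-state peak Cmax,ss = C₀·R = 15 × 2/1 ≈ 30.000 mg/L.
Steady-state trough Cmin,ss = Cmax,ss·f ≈ 30.000 × 0.5 ≈ 15.000 mg/L.
Trough 15.0 mg/L vs MEC 22 mg/L: subtherapeutic.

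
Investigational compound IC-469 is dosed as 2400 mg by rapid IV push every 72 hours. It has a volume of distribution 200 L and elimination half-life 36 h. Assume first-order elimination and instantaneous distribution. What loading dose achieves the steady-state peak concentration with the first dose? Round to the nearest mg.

3200 mg

f = (1/2)^(72/36) ≈ 0.250000; accumulation ratio R = 1/(1−f) ≈ 1.33333.
Loading dose to hit Cmax,ss on first dose: D_load = D_maint·R ≈ 2400 × 1.33333 ≈ 3199.99 mg.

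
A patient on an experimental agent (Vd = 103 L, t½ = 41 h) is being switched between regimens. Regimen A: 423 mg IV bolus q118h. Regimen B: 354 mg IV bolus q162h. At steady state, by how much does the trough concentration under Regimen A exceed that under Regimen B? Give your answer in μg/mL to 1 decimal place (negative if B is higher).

0.4 μg/mL

Regimen A: f = (1/2)^(118/41) ≈ 0.1360; Cmin,ss = (423/103)·f/(1−f) ≈ 0.646 μg/mL.
Regimen B: f = (1/2)^(162/41) ≈ 0.0646; Cmin,ss = (354/103)·f/(1−f) ≈ 0.237 μg/mL.
Difference ≈ 0.646 − 0.237 ≈ 0.409 μg/mL.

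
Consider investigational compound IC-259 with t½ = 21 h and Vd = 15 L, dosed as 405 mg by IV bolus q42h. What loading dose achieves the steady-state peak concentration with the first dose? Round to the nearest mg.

540 mg

f = (1/2)^(42/21) ≈ 0.250000; accumulation ratio R = 1/(1−f) ≈ 1.33333.
Loading dose to hit Cmax,ss on first dose: D_load = D_maint·R ≈ 405 × 1.33333 ≈ 540.00 mg.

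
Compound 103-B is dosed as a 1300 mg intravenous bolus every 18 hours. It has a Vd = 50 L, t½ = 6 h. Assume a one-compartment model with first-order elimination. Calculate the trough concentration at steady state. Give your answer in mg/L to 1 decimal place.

3.7 mg/L

τ = 18 h = 3 half-lives, so f = (1/2)^3 = 0.125.
At steady state, R = 1/(1 − 0.125) = 8/7.
Single-dose peak C₀ = D/Vd = 1300/50 = 26 mg/L.
Steady-state peak Cmax,ss = C₀·R = 26 × 8/7 ≈ 29.714 mg/L.
Steady-state trough Cmin,ss = Cmax,ss·f ≈ 29.714 × 0.125 ≈ 3.714 mg/L.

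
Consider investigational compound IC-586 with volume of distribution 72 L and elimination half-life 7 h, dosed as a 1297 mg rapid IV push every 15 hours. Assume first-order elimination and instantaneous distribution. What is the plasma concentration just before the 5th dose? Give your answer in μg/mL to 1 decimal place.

f = (1/2)^(τ/t½) = (1/2)^(15/7) ≈ 0.2264.
C₀ = D/Vd = 1297/72 ≈ 18.014 μg/mL.
Before the 5th dose, 4 doses have been given. Superposition: Cmin = C₀·(f + f² + … + f^4).
≈ 18.014 × (0.2264 + 0.0513 + 0.0116 + 0.0026) ≈ 18.014 × 0.2919 ≈ 5.258 μg/mL.

5.3 μg/mL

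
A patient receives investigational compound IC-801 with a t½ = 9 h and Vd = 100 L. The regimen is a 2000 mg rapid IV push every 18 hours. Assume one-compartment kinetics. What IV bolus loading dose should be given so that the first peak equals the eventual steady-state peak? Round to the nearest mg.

f = (1/2)^(18/9) ≈ 0.250000; accumulation ratio R = 1/(1−f) ≈ 1.33333.
Loading dose to hit Cmax,ss on first dose: D_load = D_maint·R ≈ 2000 × 1.33333 ≈ 2666.66 mg.

2667 mg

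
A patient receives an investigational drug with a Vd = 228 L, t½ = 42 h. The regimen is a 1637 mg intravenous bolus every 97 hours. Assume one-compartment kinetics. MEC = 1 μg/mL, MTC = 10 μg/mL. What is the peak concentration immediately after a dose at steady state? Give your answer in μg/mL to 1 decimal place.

9.0 μg/mL

τ/t½ = 97/42 ≈ 2.3095, so fraction remaining f = (1/2)^(97/42) ≈ 0.2017.
At steady state, accumulation factor R = 1/(1 − e^(−kτ)) ≈ 1.2527.
Each bolus raises the concentration by D/Vd = 1637/228 ≈ 7.180 μg/mL.
Steady-state peak Cmax,ss = C₀·R ≈ 7.180 × 1.2527 ≈ 8.994 μg/mL.
Peak 9.0 μg/mL vs MTC 10 μg/mL: below toxic threshold.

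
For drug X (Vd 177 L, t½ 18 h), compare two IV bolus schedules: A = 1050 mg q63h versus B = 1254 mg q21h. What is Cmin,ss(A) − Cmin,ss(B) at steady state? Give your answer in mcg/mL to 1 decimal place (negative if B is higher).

-5.1 mcg/mL

Regimen A: f = (1/2)^(63/18) ≈ 0.0884; Cmin,ss = (1050/177)·f/(1−f) ≈ 0.575 mcg/mL.
Regimen B: f = (1/2)^(21/18) ≈ 0.4454; Cmin,ss = (1254/177)·f/(1−f) ≈ 5.690 mcg/mL.
Difference ≈ 0.575 − 5.690 ≈ -5.115 mcg/mL.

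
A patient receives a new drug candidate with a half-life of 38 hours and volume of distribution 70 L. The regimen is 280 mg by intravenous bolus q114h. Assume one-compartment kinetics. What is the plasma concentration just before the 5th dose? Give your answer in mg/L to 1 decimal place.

f = (1/2)^(τ/t½) = (1/2)^(114/38) ≈ 0.1250.
C₀ = D/Vd = 280/70 ≈ 4.000 mg/L.
Before the 5th dose, 4 doses have been given. Superposition: Cmin = C₀·(f + f² + … + f^4).
≈ 4.000 × (0.1250 + 0.0156 + 0.0020 + 0.0002) ≈ 4.000 × 0.1428 ≈ 0.571 mg/L.

0.6 mg/L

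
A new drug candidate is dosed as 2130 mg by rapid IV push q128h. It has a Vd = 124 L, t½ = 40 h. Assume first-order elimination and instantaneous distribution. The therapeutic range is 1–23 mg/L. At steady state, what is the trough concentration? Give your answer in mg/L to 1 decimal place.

2.1 mg/L

Over one 128-h interval, 128/40 ≈ 3.2 half-lives elapse, leaving f ≈ 0.1088 of each dose.
Each bolus raises the concentration by D/Vd = 2130/124 ≈ 17.177 mg/L.
Steady-state trough Cmin,ss = C₀·f/(1−f) ≈ 17.177 × 0.1088/0.8912 ≈ 2.097 mg/L.
Trough 2.1 mg/L vs MEC 1 mg/L: adequate.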